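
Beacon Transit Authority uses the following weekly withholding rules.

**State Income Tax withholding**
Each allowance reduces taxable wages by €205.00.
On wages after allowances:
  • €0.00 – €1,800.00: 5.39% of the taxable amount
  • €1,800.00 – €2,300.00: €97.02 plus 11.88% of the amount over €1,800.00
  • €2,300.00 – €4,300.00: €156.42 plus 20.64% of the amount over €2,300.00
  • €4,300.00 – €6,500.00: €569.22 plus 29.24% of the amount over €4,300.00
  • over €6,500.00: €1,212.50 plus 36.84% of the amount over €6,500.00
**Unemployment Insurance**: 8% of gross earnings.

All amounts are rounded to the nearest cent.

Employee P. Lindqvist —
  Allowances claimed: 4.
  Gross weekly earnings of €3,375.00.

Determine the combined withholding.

State Income Tax: taxable = €3,375.00 − 4×€205.00 = €2,555.00
  €156.42 + 20.64% × (€2,555.00 − €2,300.00) = €156.42 + 20.64% × €255.00 = €209.05
Unemployment Insurance: 8% × €3,375.00 = €270.00
Total: €209.05 + €270.00 = €479.05

€479.05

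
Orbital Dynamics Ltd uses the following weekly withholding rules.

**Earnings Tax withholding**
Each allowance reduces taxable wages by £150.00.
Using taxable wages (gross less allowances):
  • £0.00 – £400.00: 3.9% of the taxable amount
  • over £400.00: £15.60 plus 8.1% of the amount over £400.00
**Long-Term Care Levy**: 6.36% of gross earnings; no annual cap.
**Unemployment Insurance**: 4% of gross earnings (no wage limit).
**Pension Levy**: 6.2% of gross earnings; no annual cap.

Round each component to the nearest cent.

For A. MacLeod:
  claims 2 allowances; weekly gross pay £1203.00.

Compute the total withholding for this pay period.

Earnings Tax: taxable = £1203.00 − 2×£150.00 = £903.00
  £15.60 + 8.1% × (£903.00 − £400.00) = £15.60 + 8.1% × £503.00 = £56.34
Long-Term Care Levy: 6.36% × £1203.00 = £76.51
Unemployment Insurance: 4% × £1203.00 = £48.12
Pension Levy: 6.2% × £1203.00 = £74.59
Total: £56.34 + £76.51 + £48.12 + £74.59 = £255.56

£255.56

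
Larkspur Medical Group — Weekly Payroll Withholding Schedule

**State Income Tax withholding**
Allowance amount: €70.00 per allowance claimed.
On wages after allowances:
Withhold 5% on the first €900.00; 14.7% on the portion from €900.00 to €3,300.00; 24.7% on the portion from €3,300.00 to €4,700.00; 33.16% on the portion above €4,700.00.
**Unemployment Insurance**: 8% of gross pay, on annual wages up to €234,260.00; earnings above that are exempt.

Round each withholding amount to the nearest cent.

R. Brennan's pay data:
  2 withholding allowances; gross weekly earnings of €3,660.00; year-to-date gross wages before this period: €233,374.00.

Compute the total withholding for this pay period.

State Income Tax: taxable = €3,660.00 − 2×€70.00 = €3,520.00
  €397.80 + 24.7% × (€3,520.00 − €3,300.00) = €397.80 + 24.7% × €220.00 = €452.14
Unemployment Insurance: cap €234,260.00 − YTD €233,374.00 = €886.00 subject; 8% × €886.00 = €70.88
Total: €452.14 + €70.88 = €523.02

€523.02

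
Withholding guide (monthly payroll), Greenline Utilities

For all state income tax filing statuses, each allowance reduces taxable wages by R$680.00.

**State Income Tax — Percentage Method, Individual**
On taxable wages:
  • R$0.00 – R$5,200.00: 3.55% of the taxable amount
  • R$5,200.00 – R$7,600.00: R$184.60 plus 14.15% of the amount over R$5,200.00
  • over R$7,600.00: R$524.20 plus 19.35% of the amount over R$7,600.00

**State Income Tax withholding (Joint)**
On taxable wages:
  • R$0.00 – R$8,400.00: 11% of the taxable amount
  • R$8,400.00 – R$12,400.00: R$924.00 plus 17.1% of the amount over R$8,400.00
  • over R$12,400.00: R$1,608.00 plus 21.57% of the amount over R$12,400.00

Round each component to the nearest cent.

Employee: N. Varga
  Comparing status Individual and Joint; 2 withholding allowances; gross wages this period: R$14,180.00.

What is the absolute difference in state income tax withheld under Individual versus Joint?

R$164.32

State Income Tax (Individual): taxable = R$14,180.00 − 2×R$680.00 = R$12,820.00
  R$524.20 + 19.35% × (R$12,820.00 − R$7,600.00) = R$524.20 + 19.35% × R$5,220.00 = R$1,534.27
State Income Tax (Joint): taxable = R$14,180.00 − 2×R$680.00 = R$12,820.00
  R$1,608.00 + 21.57% × (R$12,820.00 − R$12,400.00) = R$1,608.00 + 21.57% × R$420.00 = R$1,698.59
Difference: |R$1,534.27 − R$1,698.59| = R$164.32 (higher under Joint)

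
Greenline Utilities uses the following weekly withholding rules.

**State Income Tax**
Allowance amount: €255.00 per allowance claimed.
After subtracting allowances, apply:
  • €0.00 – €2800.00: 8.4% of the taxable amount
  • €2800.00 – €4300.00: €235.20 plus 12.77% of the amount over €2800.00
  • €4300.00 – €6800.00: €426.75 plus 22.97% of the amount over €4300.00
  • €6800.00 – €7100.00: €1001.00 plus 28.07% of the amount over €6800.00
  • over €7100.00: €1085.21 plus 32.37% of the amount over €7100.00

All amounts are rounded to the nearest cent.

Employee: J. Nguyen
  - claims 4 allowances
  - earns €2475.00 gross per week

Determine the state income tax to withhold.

State Income Tax: taxable = €2475.00 − 4×€255.00 = €1455.00
  8.4% × €1455.00 = €122.22

€122.22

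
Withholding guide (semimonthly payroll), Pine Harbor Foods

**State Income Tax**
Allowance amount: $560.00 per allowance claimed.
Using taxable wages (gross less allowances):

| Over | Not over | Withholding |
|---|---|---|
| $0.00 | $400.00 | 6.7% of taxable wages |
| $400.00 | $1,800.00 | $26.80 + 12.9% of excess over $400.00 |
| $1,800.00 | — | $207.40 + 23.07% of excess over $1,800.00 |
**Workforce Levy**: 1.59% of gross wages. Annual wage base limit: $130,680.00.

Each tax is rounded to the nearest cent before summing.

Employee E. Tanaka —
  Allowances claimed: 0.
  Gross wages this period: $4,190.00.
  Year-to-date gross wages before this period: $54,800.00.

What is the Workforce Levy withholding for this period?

$66.62

Workforce Levy: 1.59% × $4,190.00 = $66.62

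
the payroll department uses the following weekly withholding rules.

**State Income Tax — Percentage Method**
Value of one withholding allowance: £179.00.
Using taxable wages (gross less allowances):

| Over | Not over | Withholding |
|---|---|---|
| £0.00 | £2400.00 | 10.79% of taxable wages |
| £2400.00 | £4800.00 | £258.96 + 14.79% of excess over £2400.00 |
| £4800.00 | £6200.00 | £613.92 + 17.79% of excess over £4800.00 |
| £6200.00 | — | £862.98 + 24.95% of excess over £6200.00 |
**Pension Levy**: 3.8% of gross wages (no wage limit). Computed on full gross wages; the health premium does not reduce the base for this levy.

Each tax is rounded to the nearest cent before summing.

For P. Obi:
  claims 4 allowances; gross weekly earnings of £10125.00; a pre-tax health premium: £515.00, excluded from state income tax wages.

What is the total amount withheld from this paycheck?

State Income Tax: taxable = £10125.00 − £515.00 − 4×£179.00 = £8894.00
  £862.98 + 24.95% × (£8894.00 − £6200.00) = £862.98 + 24.95% × £2694.00 = £1535.13
Pension Levy: 3.8% × £10125.00 = £384.75
Total: £1535.13 + £384.75 = £1919.88

£1919.88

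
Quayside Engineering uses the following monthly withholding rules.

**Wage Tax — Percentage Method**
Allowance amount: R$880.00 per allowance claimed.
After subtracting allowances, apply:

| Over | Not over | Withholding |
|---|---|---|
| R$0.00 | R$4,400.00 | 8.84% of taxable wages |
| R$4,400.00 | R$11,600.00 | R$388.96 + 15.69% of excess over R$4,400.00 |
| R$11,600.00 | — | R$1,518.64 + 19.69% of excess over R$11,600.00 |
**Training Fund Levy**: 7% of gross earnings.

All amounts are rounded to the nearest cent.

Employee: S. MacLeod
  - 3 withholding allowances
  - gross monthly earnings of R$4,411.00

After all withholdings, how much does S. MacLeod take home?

Wage Tax: taxable = R$4,411.00 − 3×R$880.00 = R$1,771.00
  8.84% × R$1,771.00 = R$156.56
Training Fund Levy: 7% × R$4,411.00 = R$308.77
Total withheld: R$156.56 + R$308.77 = R$465.33
Net pay: R$4,411.00 − R$465.33 = R$3,945.67

R$3,945.67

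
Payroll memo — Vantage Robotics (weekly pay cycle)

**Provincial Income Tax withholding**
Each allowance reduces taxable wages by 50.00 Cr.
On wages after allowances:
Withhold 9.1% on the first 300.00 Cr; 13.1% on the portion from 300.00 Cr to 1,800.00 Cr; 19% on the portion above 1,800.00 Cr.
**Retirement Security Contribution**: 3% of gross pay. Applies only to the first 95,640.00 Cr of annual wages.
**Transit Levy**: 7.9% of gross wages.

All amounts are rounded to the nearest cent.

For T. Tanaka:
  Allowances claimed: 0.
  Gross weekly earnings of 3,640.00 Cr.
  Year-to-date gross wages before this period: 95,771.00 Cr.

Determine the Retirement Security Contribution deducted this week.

Retirement Security Contribution: YTD 95,771.00 Cr ≥ cap 95,640.00 Cr → 0.00 Cr

0.00 Cr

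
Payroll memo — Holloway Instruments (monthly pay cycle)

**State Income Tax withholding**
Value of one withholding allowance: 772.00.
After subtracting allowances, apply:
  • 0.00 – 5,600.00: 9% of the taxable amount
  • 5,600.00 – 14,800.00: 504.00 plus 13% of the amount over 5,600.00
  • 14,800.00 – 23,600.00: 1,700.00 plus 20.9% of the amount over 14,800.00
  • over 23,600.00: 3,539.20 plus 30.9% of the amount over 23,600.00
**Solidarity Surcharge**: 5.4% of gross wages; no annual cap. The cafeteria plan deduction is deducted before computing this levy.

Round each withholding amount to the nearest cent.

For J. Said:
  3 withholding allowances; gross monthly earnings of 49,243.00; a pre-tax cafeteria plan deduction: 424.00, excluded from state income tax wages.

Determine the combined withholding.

13,252.46

State Income Tax: taxable = 49,243.00 − 424.00 − 3×772.00 = 46,503.00
  3,539.20 + 30.9% × (46,503.00 − 23,600.00) = 3,539.20 + 30.9% × 22,903.00 = 10,616.23
Solidarity Surcharge: 5.4% × 48,819.00 = 2,636.23
Total: 10,616.23 + 2,636.23 = 13,252.46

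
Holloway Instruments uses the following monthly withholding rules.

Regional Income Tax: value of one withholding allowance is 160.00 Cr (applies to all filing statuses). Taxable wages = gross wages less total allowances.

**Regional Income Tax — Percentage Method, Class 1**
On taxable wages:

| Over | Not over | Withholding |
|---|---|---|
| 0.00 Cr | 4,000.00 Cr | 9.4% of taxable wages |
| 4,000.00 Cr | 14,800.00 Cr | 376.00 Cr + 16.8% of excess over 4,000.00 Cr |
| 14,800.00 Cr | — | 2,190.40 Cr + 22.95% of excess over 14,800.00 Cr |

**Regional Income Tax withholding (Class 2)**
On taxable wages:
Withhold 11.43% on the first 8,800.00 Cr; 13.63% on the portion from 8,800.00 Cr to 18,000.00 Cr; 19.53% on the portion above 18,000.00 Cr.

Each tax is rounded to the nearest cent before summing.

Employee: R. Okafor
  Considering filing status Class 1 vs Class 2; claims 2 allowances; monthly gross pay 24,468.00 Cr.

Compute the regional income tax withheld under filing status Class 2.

3,460.50 Cr

Regional Income Tax (Class 2): taxable = 24,468.00 Cr − 2×160.00 Cr = 24,148.00 Cr
  2,259.80 Cr + 19.53% × (24,148.00 Cr − 18,000.00 Cr) = 2,259.80 Cr + 19.53% × 6,148.00 Cr = 3,460.50 Cr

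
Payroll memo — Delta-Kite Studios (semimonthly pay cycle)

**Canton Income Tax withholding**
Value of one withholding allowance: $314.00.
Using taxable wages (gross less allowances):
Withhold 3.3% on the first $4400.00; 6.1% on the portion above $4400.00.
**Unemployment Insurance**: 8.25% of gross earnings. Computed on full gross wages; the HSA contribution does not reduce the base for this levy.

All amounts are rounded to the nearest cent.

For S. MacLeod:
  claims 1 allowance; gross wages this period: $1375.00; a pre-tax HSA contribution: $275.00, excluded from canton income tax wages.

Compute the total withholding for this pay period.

$139.38

Canton Income Tax: taxable = $1375.00 − $275.00 − 1×$314.00 = $786.00
  3.3% × $786.00 = $25.94
Unemployment Insurance: 8.25% × $1375.00 = $113.44
Total: $25.94 + $113.44 = $139.38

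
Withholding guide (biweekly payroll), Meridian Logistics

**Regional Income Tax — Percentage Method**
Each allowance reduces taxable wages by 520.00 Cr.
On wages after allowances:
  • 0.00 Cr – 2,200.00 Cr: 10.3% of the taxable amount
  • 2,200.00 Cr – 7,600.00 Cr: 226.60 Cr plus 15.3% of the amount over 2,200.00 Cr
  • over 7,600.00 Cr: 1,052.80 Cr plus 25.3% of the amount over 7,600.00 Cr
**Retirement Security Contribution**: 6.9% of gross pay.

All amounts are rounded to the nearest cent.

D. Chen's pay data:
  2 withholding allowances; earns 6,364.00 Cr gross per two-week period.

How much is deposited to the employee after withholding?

Regional Income Tax: taxable = 6,364.00 Cr − 2×520.00 Cr = 5,324.00 Cr
  226.60 Cr + 15.3% × (5,324.00 Cr − 2,200.00 Cr) = 226.60 Cr + 15.3% × 3,124.00 Cr = 704.57 Cr
Retirement Security Contribution: 6.9% × 6,364.00 Cr = 439.12 Cr
Total withheld: 704.57 Cr + 439.12 Cr = 1,143.69 Cr
Net pay: 6,364.00 Cr − 1,143.69 Cr = 5,220.31 Cr

5,220.31 Cr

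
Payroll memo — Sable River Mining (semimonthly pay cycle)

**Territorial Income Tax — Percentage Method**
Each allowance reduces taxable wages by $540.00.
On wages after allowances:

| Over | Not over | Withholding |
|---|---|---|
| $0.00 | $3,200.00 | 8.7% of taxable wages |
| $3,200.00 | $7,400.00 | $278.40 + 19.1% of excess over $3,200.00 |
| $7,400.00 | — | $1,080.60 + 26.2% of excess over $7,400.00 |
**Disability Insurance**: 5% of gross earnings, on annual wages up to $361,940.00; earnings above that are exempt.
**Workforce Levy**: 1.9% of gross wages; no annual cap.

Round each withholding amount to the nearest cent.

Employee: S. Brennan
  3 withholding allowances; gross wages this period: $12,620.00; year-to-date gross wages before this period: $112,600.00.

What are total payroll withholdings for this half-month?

Territorial Income Tax: taxable = $12,620.00 − 3×$540.00 = $11,000.00
  $1,080.60 + 26.2% × ($11,000.00 − $7,400.00) = $1,080.60 + 26.2% × $3,600.00 = $2,023.80
Disability Insurance: 5% × $12,620.00 = $631.00
Workforce Levy: 1.9% × $12,620.00 = $239.78
Total: $2,023.80 + $631.00 + $239.78 = $2,894.58

$2,894.58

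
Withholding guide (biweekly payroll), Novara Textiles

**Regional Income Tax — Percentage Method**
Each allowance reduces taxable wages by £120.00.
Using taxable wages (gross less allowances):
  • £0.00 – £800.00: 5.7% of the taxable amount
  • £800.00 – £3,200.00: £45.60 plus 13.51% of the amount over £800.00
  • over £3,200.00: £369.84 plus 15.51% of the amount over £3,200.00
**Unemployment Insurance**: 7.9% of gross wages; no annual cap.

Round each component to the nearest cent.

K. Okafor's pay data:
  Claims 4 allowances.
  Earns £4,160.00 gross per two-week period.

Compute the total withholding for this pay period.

Regional Income Tax: taxable = £4,160.00 − 4×£120.00 = £3,680.00
  £369.84 + 15.51% × (£3,680.00 − £3,200.00) = £369.84 + 15.51% × £480.00 = £444.29
Unemployment Insurance: 7.9% × £4,160.00 = £328.64
Total: £444.29 + £328.64 = £772.93

£772.93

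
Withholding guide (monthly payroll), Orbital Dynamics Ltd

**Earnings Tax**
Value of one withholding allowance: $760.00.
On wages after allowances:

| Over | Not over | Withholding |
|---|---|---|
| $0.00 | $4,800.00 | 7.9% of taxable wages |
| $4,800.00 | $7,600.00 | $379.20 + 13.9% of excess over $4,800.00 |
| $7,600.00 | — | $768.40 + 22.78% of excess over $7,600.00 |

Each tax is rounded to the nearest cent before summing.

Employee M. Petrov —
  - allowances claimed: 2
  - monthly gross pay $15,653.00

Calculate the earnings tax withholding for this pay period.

$2,256.62

Earnings Tax: taxable = $15,653.00 − 2×$760.00 = $14,133.00
  $768.40 + 22.78% × ($14,133.00 − $7,600.00) = $768.40 + 22.78% × $6,533.00 = $2,256.62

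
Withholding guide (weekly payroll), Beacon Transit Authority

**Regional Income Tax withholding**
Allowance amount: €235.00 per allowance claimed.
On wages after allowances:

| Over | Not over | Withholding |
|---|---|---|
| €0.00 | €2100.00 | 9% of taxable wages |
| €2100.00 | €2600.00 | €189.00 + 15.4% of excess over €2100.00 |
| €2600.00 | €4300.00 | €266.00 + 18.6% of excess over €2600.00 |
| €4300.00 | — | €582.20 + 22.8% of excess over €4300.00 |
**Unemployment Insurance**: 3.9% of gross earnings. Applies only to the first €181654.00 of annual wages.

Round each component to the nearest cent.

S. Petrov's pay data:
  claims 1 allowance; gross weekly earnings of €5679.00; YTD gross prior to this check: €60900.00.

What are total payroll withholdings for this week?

Regional Income Tax: taxable = €5679.00 − 1×€235.00 = €5444.00
  €582.20 + 22.8% × (€5444.00 − €4300.00) = €582.20 + 22.8% × €1144.00 = €843.03
Unemployment Insurance: 3.9% × €5679.00 = €221.48
Total: €843.03 + €221.48 = €1064.51

€1064.51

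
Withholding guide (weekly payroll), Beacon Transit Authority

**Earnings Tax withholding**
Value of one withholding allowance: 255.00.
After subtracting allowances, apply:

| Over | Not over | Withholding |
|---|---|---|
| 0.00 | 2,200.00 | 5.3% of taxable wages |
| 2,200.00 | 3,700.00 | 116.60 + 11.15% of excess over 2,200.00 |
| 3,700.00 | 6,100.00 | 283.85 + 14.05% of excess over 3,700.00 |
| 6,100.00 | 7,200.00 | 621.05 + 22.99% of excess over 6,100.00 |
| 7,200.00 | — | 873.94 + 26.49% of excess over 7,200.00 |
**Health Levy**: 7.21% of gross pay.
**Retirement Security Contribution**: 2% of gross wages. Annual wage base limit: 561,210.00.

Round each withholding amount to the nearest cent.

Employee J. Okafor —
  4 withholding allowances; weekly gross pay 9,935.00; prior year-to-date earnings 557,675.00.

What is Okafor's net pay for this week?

Earnings Tax: taxable = 9,935.00 − 4×255.00 = 8,915.00
  873.94 + 26.49% × (8,915.00 − 7,200.00) = 873.94 + 26.49% × 1,715.00 = 1,328.24
Health Levy: 7.21% × 9,935.00 = 716.31
Retirement Security Contribution: cap 561,210.00 − YTD 557,675.00 = 3,535.00 subject; 2% × 3,535.00 = 70.70
Total withheld: 1,328.24 + 716.31 + 70.70 = 2,115.25
Net pay: 9,935.00 − 2,115.25 = 7,819.75

7,819.75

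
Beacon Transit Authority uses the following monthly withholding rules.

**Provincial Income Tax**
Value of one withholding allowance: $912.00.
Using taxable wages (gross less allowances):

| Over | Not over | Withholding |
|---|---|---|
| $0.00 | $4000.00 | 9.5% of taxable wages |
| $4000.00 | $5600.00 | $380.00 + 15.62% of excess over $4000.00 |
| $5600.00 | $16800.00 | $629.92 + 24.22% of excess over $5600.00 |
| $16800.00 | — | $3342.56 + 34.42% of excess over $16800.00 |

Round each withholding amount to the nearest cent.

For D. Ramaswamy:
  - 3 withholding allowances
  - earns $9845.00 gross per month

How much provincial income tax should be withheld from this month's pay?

Provincial Income Tax: taxable = $9845.00 − 3×$912.00 = $7109.00
  $629.92 + 24.22% × ($7109.00 − $5600.00) = $629.92 + 24.22% × $1509.00 = $995.40

$995.40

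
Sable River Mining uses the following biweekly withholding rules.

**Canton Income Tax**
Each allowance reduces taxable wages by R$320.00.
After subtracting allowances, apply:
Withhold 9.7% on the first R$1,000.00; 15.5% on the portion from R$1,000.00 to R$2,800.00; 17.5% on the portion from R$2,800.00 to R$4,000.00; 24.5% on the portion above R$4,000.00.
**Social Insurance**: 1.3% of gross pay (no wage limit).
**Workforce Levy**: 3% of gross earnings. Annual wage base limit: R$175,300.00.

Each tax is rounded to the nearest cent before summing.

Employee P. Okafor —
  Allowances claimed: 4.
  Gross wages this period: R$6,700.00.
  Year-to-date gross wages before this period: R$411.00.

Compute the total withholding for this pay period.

Canton Income Tax: taxable = R$6,700.00 − 4×R$320.00 = R$5,420.00
  R$586.00 + 24.5% × (R$5,420.00 − R$4,000.00) = R$586.00 + 24.5% × R$1,420.00 = R$933.90
Social Insurance: 1.3% × R$6,700.00 = R$87.10
Workforce Levy: 3% × R$6,700.00 = R$201.00
Total: R$933.90 + R$87.10 + R$201.00 = R$1,222.00

R$1,222.00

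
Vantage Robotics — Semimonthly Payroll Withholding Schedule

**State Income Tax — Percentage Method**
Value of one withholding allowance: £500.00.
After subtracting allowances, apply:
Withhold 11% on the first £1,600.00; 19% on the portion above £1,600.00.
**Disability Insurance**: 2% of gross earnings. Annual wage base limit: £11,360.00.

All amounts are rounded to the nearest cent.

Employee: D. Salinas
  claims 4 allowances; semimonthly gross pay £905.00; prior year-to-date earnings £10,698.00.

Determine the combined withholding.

£13.24

State Income Tax: taxable = £905.00 − 4×£500.00 = £-1,095.00
  Taxable ≤ 0 → £0.00
Disability Insurance: cap £11,360.00 − YTD £10,698.00 = £662.00 subject; 2% × £662.00 = £13.24
Total: £0.00 + £13.24 = £13.24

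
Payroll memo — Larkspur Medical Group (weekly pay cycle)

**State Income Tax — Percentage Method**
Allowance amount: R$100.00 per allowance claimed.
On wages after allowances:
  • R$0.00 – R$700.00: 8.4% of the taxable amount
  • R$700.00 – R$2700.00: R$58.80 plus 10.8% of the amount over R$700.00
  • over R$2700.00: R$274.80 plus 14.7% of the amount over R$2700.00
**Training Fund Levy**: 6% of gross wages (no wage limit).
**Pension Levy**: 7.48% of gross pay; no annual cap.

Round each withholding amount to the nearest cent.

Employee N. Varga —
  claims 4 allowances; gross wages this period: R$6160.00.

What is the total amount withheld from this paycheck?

R$1554.99

State Income Tax: taxable = R$6160.00 − 4×R$100.00 = R$5760.00
  R$274.80 + 14.7% × (R$5760.00 − R$2700.00) = R$274.80 + 14.7% × R$3060.00 = R$724.62
Training Fund Levy: 6% × R$6160.00 = R$369.60
Pension Levy: 7.48% × R$6160.00 = R$460.77
Total: R$724.62 + R$369.60 + R$460.77 = R$1554.99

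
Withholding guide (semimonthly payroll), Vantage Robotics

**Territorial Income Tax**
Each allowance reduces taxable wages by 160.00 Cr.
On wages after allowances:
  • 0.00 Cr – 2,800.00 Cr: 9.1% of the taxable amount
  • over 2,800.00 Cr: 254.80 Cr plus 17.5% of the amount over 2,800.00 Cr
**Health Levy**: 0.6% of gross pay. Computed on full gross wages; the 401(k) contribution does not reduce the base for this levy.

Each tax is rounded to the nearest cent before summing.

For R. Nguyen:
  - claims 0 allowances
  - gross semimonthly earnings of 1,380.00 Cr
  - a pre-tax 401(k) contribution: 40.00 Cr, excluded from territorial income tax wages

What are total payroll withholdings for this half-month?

130.22 Cr

Territorial Income Tax: taxable = 1,380.00 Cr − 40.00 Cr = 1,340.00 Cr
  9.1% × 1,340.00 Cr = 121.94 Cr
Health Levy: 0.6% × 1,380.00 Cr = 8.28 Cr
Total: 121.94 Cr + 8.28 Cr = 130.22 Cr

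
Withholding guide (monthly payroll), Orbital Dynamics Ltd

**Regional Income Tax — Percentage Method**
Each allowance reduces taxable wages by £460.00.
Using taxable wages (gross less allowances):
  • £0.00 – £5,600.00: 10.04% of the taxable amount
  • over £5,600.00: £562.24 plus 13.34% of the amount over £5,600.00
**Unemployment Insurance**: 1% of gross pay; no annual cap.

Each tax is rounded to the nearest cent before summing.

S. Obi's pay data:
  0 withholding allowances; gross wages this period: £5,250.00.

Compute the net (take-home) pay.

Regional Income Tax: taxable = £5,250.00
  10.04% × £5,250.00 = £527.10
Unemployment Insurance: 1% × £5,250.00 = £52.50
Total withheld: £527.10 + £52.50 = £579.60
Net pay: £5,250.00 − £579.60 = £4,670.40

£4,670.40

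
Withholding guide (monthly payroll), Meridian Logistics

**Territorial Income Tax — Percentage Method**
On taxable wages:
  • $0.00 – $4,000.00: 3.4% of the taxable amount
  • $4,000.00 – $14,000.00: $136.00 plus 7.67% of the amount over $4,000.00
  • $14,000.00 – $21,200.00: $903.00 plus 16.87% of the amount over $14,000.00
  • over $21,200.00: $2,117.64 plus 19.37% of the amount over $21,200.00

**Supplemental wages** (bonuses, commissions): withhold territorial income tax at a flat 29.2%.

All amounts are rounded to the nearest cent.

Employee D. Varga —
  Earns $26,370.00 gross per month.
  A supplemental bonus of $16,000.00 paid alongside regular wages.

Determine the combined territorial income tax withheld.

Territorial Income Tax: taxable = $26,370.00
  $2,117.64 + 19.37% × ($26,370.00 − $21,200.00) = $2,117.64 + 19.37% × $5,170.00 = $3,119.07
Supplemental (29.2% flat on bonus): 29.2% × $16,000.00 = $4,672.00
Total territorial income tax: $3,119.07 + $4,672.00 = $7,791.07

$7,791.07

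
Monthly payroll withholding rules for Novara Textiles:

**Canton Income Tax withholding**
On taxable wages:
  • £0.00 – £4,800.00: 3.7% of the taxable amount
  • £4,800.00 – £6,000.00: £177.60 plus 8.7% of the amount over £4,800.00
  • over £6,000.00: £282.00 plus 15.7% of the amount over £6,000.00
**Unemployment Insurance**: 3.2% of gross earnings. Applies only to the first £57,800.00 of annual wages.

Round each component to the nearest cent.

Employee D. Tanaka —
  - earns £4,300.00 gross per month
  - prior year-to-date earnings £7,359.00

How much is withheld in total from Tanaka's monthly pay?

£296.70

Canton Income Tax: taxable = £4,300.00
  3.7% × £4,300.00 = £159.10
Unemployment Insurance: 3.2% × £4,300.00 = £137.60
Total: £159.10 + £137.60 = £296.70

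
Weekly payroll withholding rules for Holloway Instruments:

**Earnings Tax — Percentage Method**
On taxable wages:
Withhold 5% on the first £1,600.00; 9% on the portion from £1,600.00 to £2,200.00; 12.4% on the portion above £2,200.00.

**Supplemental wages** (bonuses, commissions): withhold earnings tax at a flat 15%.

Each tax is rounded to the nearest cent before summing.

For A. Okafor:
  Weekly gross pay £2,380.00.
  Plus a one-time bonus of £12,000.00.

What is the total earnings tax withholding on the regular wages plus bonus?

Earnings Tax: taxable = £2,380.00
  £134.00 + 12.4% × (£2,380.00 − £2,200.00) = £134.00 + 12.4% × £180.00 = £156.32
Supplemental (15% flat on bonus): 15% × £12,000.00 = £1,800.00
Total earnings tax: £156.32 + £1,800.00 = £1,956.32

£1,956.32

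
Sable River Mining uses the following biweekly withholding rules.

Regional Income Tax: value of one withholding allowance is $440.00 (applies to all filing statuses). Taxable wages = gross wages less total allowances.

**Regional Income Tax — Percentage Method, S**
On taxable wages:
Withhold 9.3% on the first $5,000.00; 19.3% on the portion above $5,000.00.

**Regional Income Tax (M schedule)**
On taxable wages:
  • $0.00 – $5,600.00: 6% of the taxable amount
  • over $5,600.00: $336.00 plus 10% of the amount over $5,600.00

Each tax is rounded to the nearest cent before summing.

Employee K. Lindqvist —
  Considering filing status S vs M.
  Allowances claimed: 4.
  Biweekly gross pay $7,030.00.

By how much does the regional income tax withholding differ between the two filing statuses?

$200.91

Regional Income Tax (S): taxable = $7,030.00 − 4×$440.00 = $5,270.00
  $465.00 + 19.3% × ($5,270.00 − $5,000.00) = $465.00 + 19.3% × $270.00 = $517.11
Regional Income Tax (M): taxable = $7,030.00 − 4×$440.00 = $5,270.00
  6% × $5,270.00 = $316.20
Difference: |$517.11 − $316.20| = $200.91 (higher under S)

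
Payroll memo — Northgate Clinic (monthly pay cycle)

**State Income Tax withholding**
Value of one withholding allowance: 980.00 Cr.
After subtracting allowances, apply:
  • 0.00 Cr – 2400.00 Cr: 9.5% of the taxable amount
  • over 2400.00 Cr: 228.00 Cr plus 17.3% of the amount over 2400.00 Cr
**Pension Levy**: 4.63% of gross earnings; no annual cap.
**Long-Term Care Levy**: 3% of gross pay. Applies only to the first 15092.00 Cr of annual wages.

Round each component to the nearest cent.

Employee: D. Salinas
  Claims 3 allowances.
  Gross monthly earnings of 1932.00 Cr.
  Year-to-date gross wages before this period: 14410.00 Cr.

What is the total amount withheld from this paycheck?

109.91 Cr

State Income Tax: taxable = 1932.00 Cr − 3×980.00 Cr = -1008.00 Cr
  Taxable ≤ 0 → 0.00 Cr
Pension Levy: 4.63% × 1932.00 Cr = 89.45 Cr
Long-Term Care Levy: cap 15092.00 Cr − YTD 14410.00 Cr = 682.00 Cr subject; 3% × 682.00 Cr = 20.46 Cr
Total: 0.00 Cr + 89.45 Cr + 20.46 Cr = 109.91 Cr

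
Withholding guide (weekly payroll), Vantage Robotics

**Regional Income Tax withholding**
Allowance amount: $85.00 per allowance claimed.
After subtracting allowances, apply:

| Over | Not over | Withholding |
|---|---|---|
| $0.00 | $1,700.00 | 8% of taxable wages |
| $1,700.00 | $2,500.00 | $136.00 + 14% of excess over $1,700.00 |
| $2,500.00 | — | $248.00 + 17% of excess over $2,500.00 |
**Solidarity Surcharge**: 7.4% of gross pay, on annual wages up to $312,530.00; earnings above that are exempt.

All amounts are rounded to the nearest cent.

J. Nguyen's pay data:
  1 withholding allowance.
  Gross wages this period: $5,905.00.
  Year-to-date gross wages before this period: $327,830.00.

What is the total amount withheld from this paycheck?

Regional Income Tax: taxable = $5,905.00 − 1×$85.00 = $5,820.00
  $248.00 + 17% × ($5,820.00 − $2,500.00) = $248.00 + 17% × $3,320.00 = $812.40
Solidarity Surcharge: YTD $327,830.00 ≥ cap $312,530.00 → $0.00
Total: $812.40 + $0.00 = $812.40

$812.40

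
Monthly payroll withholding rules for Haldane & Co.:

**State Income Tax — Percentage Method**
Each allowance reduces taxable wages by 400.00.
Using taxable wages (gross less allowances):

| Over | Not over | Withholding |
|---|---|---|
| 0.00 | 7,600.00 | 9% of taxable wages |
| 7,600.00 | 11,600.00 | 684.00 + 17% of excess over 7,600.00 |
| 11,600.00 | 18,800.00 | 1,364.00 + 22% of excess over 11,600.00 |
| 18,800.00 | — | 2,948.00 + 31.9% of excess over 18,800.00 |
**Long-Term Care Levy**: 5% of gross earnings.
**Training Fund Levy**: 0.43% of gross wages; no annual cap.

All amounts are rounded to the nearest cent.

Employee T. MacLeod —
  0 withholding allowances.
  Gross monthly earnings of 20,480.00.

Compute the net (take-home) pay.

15,884.02

State Income Tax: taxable = 20,480.00
  2,948.00 + 31.9% × (20,480.00 − 18,800.00) = 2,948.00 + 31.9% × 1,680.00 = 3,483.92
Long-Term Care Levy: 5% × 20,480.00 = 1,024.00
Training Fund Levy: 0.43% × 20,480.00 = 88.06
Total withheld: 3,483.92 + 1,024.00 + 88.06 = 4,595.98
Net pay: 20,480.00 − 4,595.98 = 15,884.02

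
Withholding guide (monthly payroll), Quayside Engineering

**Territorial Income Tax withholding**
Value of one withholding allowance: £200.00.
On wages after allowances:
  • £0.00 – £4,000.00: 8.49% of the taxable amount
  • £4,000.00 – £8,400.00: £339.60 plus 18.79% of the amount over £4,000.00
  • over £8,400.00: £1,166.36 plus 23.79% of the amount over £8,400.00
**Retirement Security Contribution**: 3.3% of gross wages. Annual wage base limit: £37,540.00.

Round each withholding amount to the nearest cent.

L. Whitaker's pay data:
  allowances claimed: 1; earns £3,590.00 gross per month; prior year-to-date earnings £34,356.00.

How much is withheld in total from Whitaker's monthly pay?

£392.88

Territorial Income Tax: taxable = £3,590.00 − 1×£200.00 = £3,390.00
  8.49% × £3,390.00 = £287.81
Retirement Security Contribution: cap £37,540.00 − YTD £34,356.00 = £3,184.00 subject; 3.3% × £3,184.00 = £105.07
Total: £287.81 + £105.07 = £392.88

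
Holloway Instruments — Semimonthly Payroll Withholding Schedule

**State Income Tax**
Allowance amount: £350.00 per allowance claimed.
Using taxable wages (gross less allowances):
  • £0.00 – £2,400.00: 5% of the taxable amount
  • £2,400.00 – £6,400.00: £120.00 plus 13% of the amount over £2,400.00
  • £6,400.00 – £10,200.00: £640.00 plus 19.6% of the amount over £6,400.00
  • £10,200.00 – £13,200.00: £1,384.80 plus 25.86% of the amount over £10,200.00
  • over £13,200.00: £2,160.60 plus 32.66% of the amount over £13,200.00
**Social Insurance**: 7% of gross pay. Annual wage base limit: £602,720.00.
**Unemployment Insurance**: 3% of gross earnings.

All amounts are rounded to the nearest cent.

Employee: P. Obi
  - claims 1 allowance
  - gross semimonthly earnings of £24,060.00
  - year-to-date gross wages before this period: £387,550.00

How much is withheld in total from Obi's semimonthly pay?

State Income Tax: taxable = £24,060.00 − 1×£350.00 = £23,710.00
  £2,160.60 + 32.66% × (£23,710.00 − £13,200.00) = £2,160.60 + 32.66% × £10,510.00 = £5,593.17
Social Insurance: 7% × £24,060.00 = £1,684.20
Unemployment Insurance: 3% × £24,060.00 = £721.80
Total: £5,593.17 + £1,684.20 + £721.80 = £7,999.17

£7,999.17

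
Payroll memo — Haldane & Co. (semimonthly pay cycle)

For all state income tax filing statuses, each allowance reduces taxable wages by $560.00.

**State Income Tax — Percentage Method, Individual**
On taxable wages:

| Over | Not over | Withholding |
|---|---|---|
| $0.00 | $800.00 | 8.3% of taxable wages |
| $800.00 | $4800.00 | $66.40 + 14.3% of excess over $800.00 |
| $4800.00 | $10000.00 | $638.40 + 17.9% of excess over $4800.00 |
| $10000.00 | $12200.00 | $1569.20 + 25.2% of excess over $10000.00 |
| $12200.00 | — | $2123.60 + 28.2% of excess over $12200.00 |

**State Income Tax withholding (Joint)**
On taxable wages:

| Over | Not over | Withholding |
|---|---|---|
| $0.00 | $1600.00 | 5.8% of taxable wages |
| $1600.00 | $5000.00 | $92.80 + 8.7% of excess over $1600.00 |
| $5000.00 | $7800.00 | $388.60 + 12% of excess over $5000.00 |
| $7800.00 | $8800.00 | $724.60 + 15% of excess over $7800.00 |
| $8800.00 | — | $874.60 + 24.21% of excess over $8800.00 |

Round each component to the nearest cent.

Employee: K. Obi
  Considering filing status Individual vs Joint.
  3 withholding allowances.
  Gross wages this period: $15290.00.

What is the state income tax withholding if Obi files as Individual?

$2521.22

State Income Tax (Individual): taxable = $15290.00 − 3×$560.00 = $13610.00
  $2123.60 + 28.2% × ($13610.00 − $12200.00) = $2123.60 + 28.2% × $1410.00 = $2521.22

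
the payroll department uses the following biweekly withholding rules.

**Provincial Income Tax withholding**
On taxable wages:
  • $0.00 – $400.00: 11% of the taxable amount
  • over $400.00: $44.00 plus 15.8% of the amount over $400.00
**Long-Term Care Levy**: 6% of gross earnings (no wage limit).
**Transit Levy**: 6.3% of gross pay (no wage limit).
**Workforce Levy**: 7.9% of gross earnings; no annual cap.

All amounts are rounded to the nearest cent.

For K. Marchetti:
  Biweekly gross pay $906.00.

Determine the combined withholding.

$306.96

Provincial Income Tax: taxable = $906.00
  $44.00 + 15.8% × ($906.00 − $400.00) = $44.00 + 15.8% × $506.00 = $123.95
Long-Term Care Levy: 6% × $906.00 = $54.36
Transit Levy: 6.3% × $906.00 = $57.08
Workforce Levy: 7.9% × $906.00 = $71.57
Total: $123.95 + $54.36 + $57.08 + $71.57 = $306.96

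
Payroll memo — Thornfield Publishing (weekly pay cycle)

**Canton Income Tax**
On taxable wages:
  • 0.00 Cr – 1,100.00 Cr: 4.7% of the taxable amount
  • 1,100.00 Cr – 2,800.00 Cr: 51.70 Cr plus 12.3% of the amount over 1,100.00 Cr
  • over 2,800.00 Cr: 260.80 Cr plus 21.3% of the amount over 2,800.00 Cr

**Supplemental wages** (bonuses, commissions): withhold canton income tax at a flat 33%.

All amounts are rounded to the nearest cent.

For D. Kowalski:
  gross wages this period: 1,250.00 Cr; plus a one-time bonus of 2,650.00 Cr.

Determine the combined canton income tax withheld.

944.65 Cr

Canton Income Tax: taxable = 1,250.00 Cr
  51.70 Cr + 12.3% × (1,250.00 Cr − 1,100.00 Cr) = 51.70 Cr + 12.3% × 150.00 Cr = 70.15 Cr
Supplemental (33% flat on bonus): 33% × 2,650.00 Cr = 874.50 Cr
Total canton income tax: 70.15 Cr + 874.50 Cr = 944.65 Cr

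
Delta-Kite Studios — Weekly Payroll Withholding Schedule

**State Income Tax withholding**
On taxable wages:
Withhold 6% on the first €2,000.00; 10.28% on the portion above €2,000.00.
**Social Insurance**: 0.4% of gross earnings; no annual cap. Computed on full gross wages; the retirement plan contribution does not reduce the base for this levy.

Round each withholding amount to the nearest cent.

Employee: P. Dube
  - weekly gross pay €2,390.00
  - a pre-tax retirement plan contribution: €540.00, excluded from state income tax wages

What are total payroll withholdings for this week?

State Income Tax: taxable = €2,390.00 − €540.00 = €1,850.00
  6% × €1,850.00 = €111.00
Social Insurance: 0.4% × €2,390.00 = €9.56
Total: €111.00 + €9.56 = €120.56

€120.56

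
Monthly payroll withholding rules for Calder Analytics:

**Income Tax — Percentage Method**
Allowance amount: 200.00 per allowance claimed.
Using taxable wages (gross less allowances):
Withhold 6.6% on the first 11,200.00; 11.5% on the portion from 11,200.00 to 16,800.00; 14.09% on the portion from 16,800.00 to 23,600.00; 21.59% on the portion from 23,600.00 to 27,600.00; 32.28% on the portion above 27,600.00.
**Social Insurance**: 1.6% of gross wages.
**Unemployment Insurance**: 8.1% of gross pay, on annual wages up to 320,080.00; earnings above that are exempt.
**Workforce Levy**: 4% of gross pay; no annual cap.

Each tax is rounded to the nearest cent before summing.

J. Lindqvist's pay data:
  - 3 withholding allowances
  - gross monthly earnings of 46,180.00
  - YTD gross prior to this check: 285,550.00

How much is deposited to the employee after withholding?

31,788.13

Income Tax: taxable = 46,180.00 − 3×200.00 = 45,580.00
  3,204.92 + 32.28% × (45,580.00 − 27,600.00) = 3,204.92 + 32.28% × 17,980.00 = 9,008.86
Social Insurance: 1.6% × 46,180.00 = 738.88
Unemployment Insurance: cap 320,080.00 − YTD 285,550.00 = 34,530.00 subject; 8.1% × 34,530.00 = 2,796.93
Workforce Levy: 4% × 46,180.00 = 1,847.20
Total withheld: 9,008.86 + 738.88 + 2,796.93 + 1,847.20 = 14,391.87
Net pay: 46,180.00 − 14,391.87 = 31,788.13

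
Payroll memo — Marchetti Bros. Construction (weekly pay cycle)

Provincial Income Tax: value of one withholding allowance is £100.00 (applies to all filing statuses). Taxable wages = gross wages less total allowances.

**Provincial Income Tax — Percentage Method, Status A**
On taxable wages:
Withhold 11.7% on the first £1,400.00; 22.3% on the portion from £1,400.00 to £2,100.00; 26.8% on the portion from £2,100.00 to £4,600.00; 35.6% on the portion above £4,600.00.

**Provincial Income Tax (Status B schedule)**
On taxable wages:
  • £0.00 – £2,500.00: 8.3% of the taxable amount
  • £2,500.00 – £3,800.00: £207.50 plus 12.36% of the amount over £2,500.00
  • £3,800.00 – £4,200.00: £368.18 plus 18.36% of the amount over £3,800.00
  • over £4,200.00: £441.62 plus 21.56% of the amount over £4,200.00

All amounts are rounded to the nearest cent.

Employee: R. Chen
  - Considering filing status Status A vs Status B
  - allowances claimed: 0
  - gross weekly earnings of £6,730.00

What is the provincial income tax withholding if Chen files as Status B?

£987.09

Provincial Income Tax (Status B): taxable = £6,730.00
  £441.62 + 21.56% × (£6,730.00 − £4,200.00) = £441.62 + 21.56% × £2,530.00 = £987.09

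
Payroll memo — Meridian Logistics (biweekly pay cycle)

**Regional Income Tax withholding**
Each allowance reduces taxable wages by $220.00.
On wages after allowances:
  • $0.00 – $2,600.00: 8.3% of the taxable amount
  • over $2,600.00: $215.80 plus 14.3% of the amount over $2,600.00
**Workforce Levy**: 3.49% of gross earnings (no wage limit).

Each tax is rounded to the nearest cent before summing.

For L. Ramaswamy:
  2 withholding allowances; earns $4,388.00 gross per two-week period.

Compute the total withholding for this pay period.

$561.70

Regional Income Tax: taxable = $4,388.00 − 2×$220.00 = $3,948.00
  $215.80 + 14.3% × ($3,948.00 − $2,600.00) = $215.80 + 14.3% × $1,348.00 = $408.56
Workforce Levy: 3.49% × $4,388.00 = $153.14
Total: $408.56 + $153.14 = $561.70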